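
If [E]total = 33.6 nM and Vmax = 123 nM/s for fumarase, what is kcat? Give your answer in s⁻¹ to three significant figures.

3.66 s⁻¹

kcat = Vmax/[E]total = 123 nM/s / 33.6 nM = 3.66 s⁻¹.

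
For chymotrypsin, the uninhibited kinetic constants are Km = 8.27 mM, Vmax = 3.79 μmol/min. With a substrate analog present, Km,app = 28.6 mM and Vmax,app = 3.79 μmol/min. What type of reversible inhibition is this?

competitive

Km increases (8.27 → 28.6 mM) while Vmax is unchanged — the hallmark of competitive inhibition.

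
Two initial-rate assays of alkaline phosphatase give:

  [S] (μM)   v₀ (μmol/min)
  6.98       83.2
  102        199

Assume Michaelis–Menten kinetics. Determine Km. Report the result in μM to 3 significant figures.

11.6 μM

In reciprocal form, 1/v = (Km/Vmax)·(1/[S]) + 1/Vmax. The two points give (1/[S], 1/v) = (0.1433, 0.01202) and (0.009804, 0.005025).
Slope = (0.01202 − 0.005025)/(0.1433 − 0.009804) = 0.05240; intercept = 0.01202 − 0.05240×0.1433 = 0.004511.
Vmax = 1/intercept = 222 μmol/min; Km = slope × Vmax = 0.05240 × 222 = 11.6 μM.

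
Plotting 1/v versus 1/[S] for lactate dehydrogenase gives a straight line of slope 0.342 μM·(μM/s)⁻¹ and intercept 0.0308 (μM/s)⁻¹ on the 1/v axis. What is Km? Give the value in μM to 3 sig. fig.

11.1 μM

y-intercept = 1/Vmax ⇒ Vmax = 32.5 μM/s; slope = Km/Vmax ⇒ Km = slope × Vmax.
Km = 0.342 × 32.5 = 11.1 μM.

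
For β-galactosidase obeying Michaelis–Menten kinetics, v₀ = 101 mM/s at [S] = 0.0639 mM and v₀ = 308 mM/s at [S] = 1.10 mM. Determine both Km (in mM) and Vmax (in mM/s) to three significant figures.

From v = Vmax[S]/(Km+[S]), each point gives Vmax = v(Km+[S])/[S].
Equating: 101(Km+0.0639)/0.0639 = 308(Km+1.10)/1.10.
1581·Km + 101 = 280.0·Km + 308, so (1581 − 280.0)·Km = 308 − 101.
Km = 207.0/1301 = 0.159 mM; then Vmax = 101(0.159+0.0639)/0.0639 = 353 mM/s.

Km = 0.159 mM; Vmax = 353 mM/s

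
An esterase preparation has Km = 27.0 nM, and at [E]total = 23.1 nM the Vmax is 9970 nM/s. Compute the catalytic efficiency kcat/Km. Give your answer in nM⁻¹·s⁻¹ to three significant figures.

kcat = Vmax/[E]total = 9970/23.1 = 432 s⁻¹.
kcat/Km = 432/27.0 = 16.0 nM⁻¹·s⁻¹.

16.0 nM⁻¹·s⁻¹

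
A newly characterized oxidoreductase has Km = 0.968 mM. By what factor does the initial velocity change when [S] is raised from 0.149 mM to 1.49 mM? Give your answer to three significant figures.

4.54

The fractional saturations are [S]/(Km+[S]) = 0.149/1.117 = 0.1334 and 1.49/2.458 = 0.6062.
v₂/v₁ is just their ratio: 0.6062/0.1334 = 4.54.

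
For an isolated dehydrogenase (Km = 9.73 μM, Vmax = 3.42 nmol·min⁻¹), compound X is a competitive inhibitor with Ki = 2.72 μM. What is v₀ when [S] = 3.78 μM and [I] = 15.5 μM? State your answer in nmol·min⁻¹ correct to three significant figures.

0.187 nmol·min⁻¹

α = 1 + [I]/Ki = 1 + 15.5/2.72 = 6.699.
For a competitive inhibitor, Vmax is unchanged and the apparent Km becomes α·Km: Km,app = 65.2 μM, Vmax,app = 3.42 nmol·min⁻¹.
v = Vmax,app·[S]/(Km,app + [S]) = 3.42 × 3.78/(65.2 + 3.78) = 0.187 nmol·min⁻¹.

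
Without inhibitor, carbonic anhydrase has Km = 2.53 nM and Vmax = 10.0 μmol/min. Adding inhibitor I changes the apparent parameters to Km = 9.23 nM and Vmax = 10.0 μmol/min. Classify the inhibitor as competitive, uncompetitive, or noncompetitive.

competitive

Km increases (2.53 → 9.23 nM) while Vmax is unchanged — the hallmark of competitive inhibition.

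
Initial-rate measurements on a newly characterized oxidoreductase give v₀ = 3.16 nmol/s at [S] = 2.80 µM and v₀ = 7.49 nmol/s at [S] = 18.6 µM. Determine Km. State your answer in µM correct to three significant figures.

In reciprocal form, 1/v = (Km/Vmax)·(1/[S]) + 1/Vmax. The two points give (1/[S], 1/v) = (0.3571, 0.3165) and (0.05376, 0.1335).
Slope = (0.3165 − 0.1335)/(0.3571 − 0.05376) = 0.6030; intercept = 0.3165 − 0.6030×0.3571 = 0.1011.
Vmax = 1/intercept = 9.89 nmol/s; Km = slope × Vmax = 0.6030 × 9.89 = 5.97 µM.

5.97 µM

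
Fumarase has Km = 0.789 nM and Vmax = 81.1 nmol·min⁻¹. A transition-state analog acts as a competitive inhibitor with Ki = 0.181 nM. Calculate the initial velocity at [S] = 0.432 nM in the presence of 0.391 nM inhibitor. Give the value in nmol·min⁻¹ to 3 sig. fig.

12.0 nmol·min⁻¹

α = 1 + [I]/Ki = 1 + 0.391/0.181 = 3.160.
For a competitive inhibitor, Vmax is unchanged and the apparent Km becomes α·Km: Km,app = 2.49 nM, Vmax,app = 81.1 nmol·min⁻¹.
v = Vmax,app·[S]/(Km,app + [S]) = 81.1 × 0.432/(2.49 + 0.432) = 12.0 nmol·min⁻¹.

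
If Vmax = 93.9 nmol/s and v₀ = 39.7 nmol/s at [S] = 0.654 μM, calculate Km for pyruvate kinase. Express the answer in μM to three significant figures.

0.893 μM

v/Vmax = 39.7/93.9 = 0.4228 = [S]/(Km+[S]).
So Km + [S] = [S]/0.4228 = 1.547 μM, giving Km = 1.547 − 0.654 = 0.893 μM.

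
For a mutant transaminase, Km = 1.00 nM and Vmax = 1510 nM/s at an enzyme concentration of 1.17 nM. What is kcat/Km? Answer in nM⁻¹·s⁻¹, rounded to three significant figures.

kcat = Vmax/[E]total = 1510/1.17 = 1290 s⁻¹.
kcat/Km = 1290/1.00 = 1290 nM⁻¹·s⁻¹.

1290 nM⁻¹·s⁻¹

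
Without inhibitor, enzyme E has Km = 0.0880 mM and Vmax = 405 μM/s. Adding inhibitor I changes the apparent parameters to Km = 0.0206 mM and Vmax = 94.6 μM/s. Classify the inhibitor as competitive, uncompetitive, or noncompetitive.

Both Km and Vmax decrease by the same factor (~4.28-fold) — characteristic of uncompetitive inhibition.

uncompetitive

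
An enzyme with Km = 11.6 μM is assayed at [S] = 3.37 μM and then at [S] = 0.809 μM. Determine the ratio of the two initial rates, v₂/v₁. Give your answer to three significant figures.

0.290

Since Vmax cancels, v₂/v₁ = [S]₂(Km+[S]₁) / [S]₁(Km+[S]₂).
= 0.809×(11.6+3.37) / (3.37×(11.6+0.809)) = 12.11/41.82 = 0.290.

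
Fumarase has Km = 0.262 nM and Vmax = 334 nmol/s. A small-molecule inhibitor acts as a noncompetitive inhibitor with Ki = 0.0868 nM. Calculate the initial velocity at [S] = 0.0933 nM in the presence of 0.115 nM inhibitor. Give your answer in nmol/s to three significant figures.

37.7 nmol/s

α = 1 + [I]/Ki = 1 + 0.115/0.0868 = 2.325.
For a noncompetitive inhibitor, Vmax is reduced to Vmax/α while Km is unchanged: Km,app = 0.262 nM, Vmax,app = 144 nmol/s.
v = Vmax,app·[S]/(Km,app + [S]) = 144 × 0.0933/(0.262 + 0.0933) = 37.7 nmol/s.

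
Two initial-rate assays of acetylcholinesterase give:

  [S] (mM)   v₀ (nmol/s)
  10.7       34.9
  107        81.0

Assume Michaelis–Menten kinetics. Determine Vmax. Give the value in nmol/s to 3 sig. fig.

94.9 nmol/s

In reciprocal form, 1/v = (Km/Vmax)·(1/[S]) + 1/Vmax. The two points give (1/[S], 1/v) = (0.09346, 0.02865) and (0.009346, 0.01235).
Slope = (0.02865 − 0.01235)/(0.09346 − 0.009346) = 0.1939; intercept = 0.02865 − 0.1939×0.09346 = 0.01053.
Vmax = 1/intercept = 94.9 nmol/s; Km = slope × Vmax = 0.1939 × 94.9 = 18.4 mM.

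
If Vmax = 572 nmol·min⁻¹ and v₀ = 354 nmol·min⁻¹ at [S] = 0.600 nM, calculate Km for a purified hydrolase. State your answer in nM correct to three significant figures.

From v = Vmax[S]/(Km+[S]), Km = [S](Vmax − v)/v.
Km = 0.600 × (572 − 354) / 354 = 130.8/354 = 0.369 nM.

0.369 nM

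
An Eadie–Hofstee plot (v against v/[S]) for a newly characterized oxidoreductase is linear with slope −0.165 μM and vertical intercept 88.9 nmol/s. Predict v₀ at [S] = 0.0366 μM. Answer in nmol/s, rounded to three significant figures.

In the Eadie–Hofstee form v = Vmax − Km·(v/[S]), the slope is −Km and the intercept is Vmax, so Km = 0.165 μM and Vmax = 88.9 nmol/s.
v = 88.9 × 0.0366/(0.165 + 0.0366) = 16.1 nmol/s.

16.1 nmol/s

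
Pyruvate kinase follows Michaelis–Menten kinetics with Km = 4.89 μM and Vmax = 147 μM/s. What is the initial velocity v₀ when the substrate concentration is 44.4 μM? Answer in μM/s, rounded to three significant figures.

132 μM/s

v = Vmax·[S]/(Km + [S]) = 147 × 44.4 / (4.89 + 44.4)
  = 6527 / 49.29 = 132 μM/s.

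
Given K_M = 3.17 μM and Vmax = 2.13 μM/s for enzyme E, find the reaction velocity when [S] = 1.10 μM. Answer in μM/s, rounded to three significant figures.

v = Vmax·[S]/(Km + [S]) = 2.13 × 1.10 / (3.17 + 1.10)
  = 2.343 / 4.270 = 0.549 μM/s.

0.549 μM/s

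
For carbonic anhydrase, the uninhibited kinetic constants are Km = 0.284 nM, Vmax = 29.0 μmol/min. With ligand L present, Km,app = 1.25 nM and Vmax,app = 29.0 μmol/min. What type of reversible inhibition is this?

competitive

Km increases (0.284 → 1.25 nM) while Vmax is unchanged — the hallmark of competitive inhibition.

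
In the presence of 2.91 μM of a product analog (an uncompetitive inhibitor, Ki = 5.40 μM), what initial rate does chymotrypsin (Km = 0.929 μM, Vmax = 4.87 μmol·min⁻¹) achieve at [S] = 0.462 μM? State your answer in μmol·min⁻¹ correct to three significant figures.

With α = 1 + [I]/Ki = 1 + 2.91/5.40 = 1.539, the uncompetitive rate law is v = (Vmax/α)·[S] / (Km/α + [S]).
v = (4.87/1.539)×0.462 / (0.929/1.539 + 0.462) = 1.462/1.066 = 1.37 μmol·min⁻¹.

1.37 μmol·min⁻¹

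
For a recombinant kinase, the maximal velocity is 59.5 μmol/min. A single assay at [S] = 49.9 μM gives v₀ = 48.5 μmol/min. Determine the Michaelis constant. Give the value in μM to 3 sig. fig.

From v = Vmax[S]/(Km+[S]), Km = [S](Vmax − v)/v.
Km = 49.9 × (59.5 − 48.5) / 48.5 = 548.9/48.5 = 11.3 μM.

11.3 μM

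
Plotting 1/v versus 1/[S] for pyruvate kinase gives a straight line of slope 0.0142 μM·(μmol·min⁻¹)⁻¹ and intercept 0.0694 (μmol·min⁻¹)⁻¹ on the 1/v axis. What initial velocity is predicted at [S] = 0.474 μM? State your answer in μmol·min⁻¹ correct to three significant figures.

The y-intercept is 1/Vmax, so Vmax = 1/0.0694 = 14.4 μmol·min⁻¹.
The slope is Km/Vmax, so Km = 0.0142 × 14.4 = 0.205 μM.
Then v = 14.4 × 0.474/(0.205 + 0.474) = 10.1 μmol·min⁻¹.

10.1 μmol·min⁻¹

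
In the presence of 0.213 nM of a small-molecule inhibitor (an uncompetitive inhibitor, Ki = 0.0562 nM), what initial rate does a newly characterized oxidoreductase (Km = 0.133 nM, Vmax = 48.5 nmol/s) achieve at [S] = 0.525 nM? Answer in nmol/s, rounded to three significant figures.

9.62 nmol/s

With α = 1 + [I]/Ki = 1 + 0.213/0.0562 = 4.790, the uncompetitive rate law is v = (Vmax/α)·[S] / (Km/α + [S]).
v = (48.5/4.790)×0.525 / (0.133/4.790 + 0.525) = 5.316/0.5528 = 9.62 nmol/s.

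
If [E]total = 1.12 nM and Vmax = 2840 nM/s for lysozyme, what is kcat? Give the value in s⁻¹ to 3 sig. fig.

2540 s⁻¹

kcat = Vmax/[E]total = 2840 nM/s / 1.12 nM = 2540 s⁻¹.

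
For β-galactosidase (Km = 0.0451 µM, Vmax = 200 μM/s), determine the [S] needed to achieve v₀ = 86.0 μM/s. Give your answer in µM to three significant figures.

The required fractional saturation is v/Vmax = 86.0/200 = 0.4300.
Then [S]/(Km+[S]) = 0.4300 ⇒ [S] = 0.0451 × 0.4300/(1 − 0.4300) = 0.0340 µM.

0.0340 µM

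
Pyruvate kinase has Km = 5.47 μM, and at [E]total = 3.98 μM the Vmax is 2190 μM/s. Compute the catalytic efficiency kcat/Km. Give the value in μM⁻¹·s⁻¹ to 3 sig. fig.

kcat = Vmax/[E]total = 2190/3.98 = 550 s⁻¹.
kcat/Km = 550/5.47 = 101 μM⁻¹·s⁻¹.

101 μM⁻¹·s⁻¹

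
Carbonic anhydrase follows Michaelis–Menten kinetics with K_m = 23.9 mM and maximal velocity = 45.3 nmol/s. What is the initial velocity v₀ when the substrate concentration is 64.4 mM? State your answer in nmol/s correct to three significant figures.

33.0 nmol/s

[S]/(Km+[S]) = 64.4/88.30 = 0.7293, the fractional saturation.
v = 0.7293 × Vmax = 0.7293 × 45.3 = 33.0 nmol/s.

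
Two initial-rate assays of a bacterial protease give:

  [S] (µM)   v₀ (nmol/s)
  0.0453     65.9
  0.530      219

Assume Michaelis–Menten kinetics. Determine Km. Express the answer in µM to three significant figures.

0.147 µM

In reciprocal form, 1/v = (Km/Vmax)·(1/[S]) + 1/Vmax. The two points give (1/[S], 1/v) = (22.08, 0.01517) and (1.887, 0.004566).
Slope = (0.01517 − 0.004566)/(22.08 − 1.887) = 0.0005255; intercept = 0.01517 − 0.0005255×22.08 = 0.003575.
Vmax = 1/intercept = 280 nmol/s; Km = slope × Vmax = 0.0005255 × 280 = 0.147 µM.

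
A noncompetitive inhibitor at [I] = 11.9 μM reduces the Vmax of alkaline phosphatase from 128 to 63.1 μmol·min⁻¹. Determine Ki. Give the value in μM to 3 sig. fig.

Noncompetitive: Vmax,app = Vmax/α with α = 1 + [I]/Ki.
α = Vmax/Vmax,app = 128/63.1 = 2.029.
Ki = [I]/(α − 1) = 11.9/1.029 = 11.6 μM.

11.6 μM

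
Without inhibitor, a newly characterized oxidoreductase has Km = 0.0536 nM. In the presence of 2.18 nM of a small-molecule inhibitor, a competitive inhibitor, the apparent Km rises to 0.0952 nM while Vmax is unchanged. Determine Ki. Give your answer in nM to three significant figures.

2.81 nM

Competitive: Km,app = α·Km with α = 1 + [I]/Ki.
α = Km,app/Km = 0.0952/0.0536 = 1.776.
Ki = [I]/(α − 1) = 2.18/0.7761 = 2.81 nM.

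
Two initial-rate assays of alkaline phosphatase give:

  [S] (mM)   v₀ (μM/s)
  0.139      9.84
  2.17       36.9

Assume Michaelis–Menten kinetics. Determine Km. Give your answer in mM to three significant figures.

0.503 mM

In reciprocal form, 1/v = (Km/Vmax)·(1/[S]) + 1/Vmax. The two points give (1/[S], 1/v) = (7.194, 0.1016) and (0.4608, 0.02710).
Slope = (0.1016 − 0.02710)/(7.194 − 0.4608) = 0.01107; intercept = 0.1016 − 0.01107×7.194 = 0.02200.
Vmax = 1/intercept = 45.5 μM/s; Km = slope × Vmax = 0.01107 × 45.5 = 0.503 mM.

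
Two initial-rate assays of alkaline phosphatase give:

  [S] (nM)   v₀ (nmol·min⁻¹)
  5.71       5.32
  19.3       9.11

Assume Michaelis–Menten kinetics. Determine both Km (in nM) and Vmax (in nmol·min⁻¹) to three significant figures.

Km = 8.24 nM; Vmax = 13.0 nmol·min⁻¹

In reciprocal form, 1/v = (Km/Vmax)·(1/[S]) + 1/Vmax. The two points give (1/[S], 1/v) = (0.1751, 0.1880) and (0.05181, 0.1098).
Slope = (0.1880 − 0.1098)/(0.1751 − 0.05181) = 0.6341; intercept = 0.1880 − 0.6341×0.1751 = 0.07691.
Vmax = 1/intercept = 13.0 nmol·min⁻¹; Km = slope × Vmax = 0.6341 × 13.0 = 8.24 nM.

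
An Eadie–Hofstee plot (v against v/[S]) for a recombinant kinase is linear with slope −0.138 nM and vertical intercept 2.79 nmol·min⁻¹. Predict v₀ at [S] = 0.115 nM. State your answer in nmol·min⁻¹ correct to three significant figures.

1.27 nmol·min⁻¹

In the Eadie–Hofstee form v = Vmax − Km·(v/[S]), the slope is −Km and the intercept is Vmax, so Km = 0.138 nM and Vmax = 2.79 nmol·min⁻¹.
v = 2.79 × 0.115/(0.138 + 0.115) = 1.27 nmol·min⁻¹.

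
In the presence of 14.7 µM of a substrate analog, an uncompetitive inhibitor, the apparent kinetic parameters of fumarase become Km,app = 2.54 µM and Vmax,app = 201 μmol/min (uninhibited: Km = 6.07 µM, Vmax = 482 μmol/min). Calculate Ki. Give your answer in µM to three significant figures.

10.5 µM

Uncompetitive: Vmax,app = Vmax/α (and Km,app = Km/α) with α = 1 + [I]/Ki.
α = Vmax/Vmax,app = 482/201 = 2.398.
Ki = [I]/(α − 1) = 14.7/1.398 = 10.5 µM.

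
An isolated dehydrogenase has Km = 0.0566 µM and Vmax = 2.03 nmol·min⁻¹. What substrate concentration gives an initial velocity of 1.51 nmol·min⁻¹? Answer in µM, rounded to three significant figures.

Rearranging v = Vmax[S]/(Km+[S]) gives [S] = Km·v/(Vmax − v).
[S] = 0.0566 × 1.51 / (2.03 − 1.51) = 0.08547/0.5200 = 0.164 µM.

0.164 µM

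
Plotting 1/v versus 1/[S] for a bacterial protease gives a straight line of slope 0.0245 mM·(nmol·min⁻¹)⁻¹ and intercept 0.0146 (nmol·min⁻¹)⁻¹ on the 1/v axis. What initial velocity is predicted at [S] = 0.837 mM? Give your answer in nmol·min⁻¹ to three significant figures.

22.8 nmol·min⁻¹

The y-intercept is 1/Vmax, so Vmax = 1/0.0146 = 68.5 nmol·min⁻¹.
The slope is Km/Vmax, so Km = 0.0245 × 68.5 = 1.68 mM.
Then v = 68.5 × 0.837/(1.68 + 0.837) = 22.8 nmol·min⁻¹.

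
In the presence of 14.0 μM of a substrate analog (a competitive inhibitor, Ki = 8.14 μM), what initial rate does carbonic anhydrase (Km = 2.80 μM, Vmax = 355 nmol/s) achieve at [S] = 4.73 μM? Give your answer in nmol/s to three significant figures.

136 nmol/s

With α = 1 + [I]/Ki = 1 + 14.0/8.14 = 2.720, the competitive rate law is v = Vmax[S] / (αKm + [S]).
v = 355×4.73 / (2.720×2.80 + 4.73) = 1679/12.35 = 136 nmol/s.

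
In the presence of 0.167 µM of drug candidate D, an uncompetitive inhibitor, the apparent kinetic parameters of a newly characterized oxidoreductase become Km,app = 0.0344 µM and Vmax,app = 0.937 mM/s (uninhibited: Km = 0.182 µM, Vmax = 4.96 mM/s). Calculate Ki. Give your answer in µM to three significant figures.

Uncompetitive: Vmax,app = Vmax/α (and Km,app = Km/α) with α = 1 + [I]/Ki.
α = Vmax/Vmax,app = 4.96/0.937 = 5.293.
Since α = 1 + [I]/Ki, [I]/Ki = 5.293 − 1 = 4.293 and Ki = 0.167/4.293 = 0.0389 µM.

0.0389 µM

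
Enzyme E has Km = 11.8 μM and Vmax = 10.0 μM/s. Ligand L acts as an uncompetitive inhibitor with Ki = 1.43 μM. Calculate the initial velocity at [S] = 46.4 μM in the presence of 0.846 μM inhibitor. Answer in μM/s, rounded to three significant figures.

5.42 μM/s

With α = 1 + [I]/Ki = 1 + 0.846/1.43 = 1.592, the uncompetitive rate law is v = (Vmax/α)·[S] / (Km/α + [S]).
v = (10.0/1.592)×46.4 / (11.8/1.592 + 46.4) = 291.5/53.81 = 5.42 μM/s.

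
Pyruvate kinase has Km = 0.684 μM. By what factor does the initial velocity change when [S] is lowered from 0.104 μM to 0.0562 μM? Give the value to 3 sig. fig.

0.575

The fractional saturations are [S]/(Km+[S]) = 0.104/0.7880 = 0.1320 and 0.0562/0.7402 = 0.07593.
v₂/v₁ is just their ratio: 0.07593/0.1320 = 0.575.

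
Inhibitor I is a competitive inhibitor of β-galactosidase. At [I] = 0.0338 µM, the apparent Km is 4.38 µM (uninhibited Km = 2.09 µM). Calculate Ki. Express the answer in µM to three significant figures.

Competitive: Km,app = α·Km with α = 1 + [I]/Ki.
α = Km,app/Km = 4.38/2.09 = 2.096.
Since α = 1 + [I]/Ki, [I]/Ki = 2.096 − 1 = 1.096 and Ki = 0.0338/1.096 = 0.0308 µM.

0.0308 µM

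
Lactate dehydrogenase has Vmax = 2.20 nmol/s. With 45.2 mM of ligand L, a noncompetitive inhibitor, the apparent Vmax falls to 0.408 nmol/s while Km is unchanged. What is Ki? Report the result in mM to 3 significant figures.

Noncompetitive: Vmax,app = Vmax/α with α = 1 + [I]/Ki.
α = Vmax/Vmax,app = 2.20/0.408 = 5.392.
Ki = [I]/(α − 1) = 45.2/4.392 = 10.3 mM.

10.3 mM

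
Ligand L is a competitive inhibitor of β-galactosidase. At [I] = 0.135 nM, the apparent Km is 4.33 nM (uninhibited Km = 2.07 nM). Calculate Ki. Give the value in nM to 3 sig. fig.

Competitive: Km,app = α·Km with α = 1 + [I]/Ki.
α = Km,app/Km = 4.33/2.07 = 2.092.
Ki = [I]/(α − 1) = 0.135/1.092 = 0.124 nM.

0.124 nM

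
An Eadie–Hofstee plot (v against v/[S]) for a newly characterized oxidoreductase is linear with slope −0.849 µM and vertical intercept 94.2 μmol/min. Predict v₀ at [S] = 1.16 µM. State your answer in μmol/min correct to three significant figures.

54.4 μmol/min

In the Eadie–Hofstee form v = Vmax − Km·(v/[S]), the slope is −Km and the intercept is Vmax, so Km = 0.849 µM and Vmax = 94.2 μmol/min.
v = 94.2 × 1.16/(0.849 + 1.16) = 54.4 μmol/min.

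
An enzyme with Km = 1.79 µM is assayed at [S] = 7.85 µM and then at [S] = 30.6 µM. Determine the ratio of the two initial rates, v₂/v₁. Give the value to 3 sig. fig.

1.16

Since Vmax cancels, v₂/v₁ = [S]₂(Km+[S]₁) / [S]₁(Km+[S]₂).
= 30.6×(1.79+7.85) / (7.85×(1.79+30.6)) = 295.0/254.3 = 1.16.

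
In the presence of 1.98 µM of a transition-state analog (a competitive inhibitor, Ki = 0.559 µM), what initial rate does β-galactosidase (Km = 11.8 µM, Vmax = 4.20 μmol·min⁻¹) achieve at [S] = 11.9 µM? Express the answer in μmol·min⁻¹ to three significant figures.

α = 1 + [I]/Ki = 1 + 1.98/0.559 = 4.542.
For a competitive inhibitor, Vmax is unchanged and the apparent Km becomes α·Km: Km,app = 53.6 µM, Vmax,app = 4.20 μmol·min⁻¹.
v = Vmax,app·[S]/(Km,app + [S]) = 4.20 × 11.9/(53.6 + 11.9) = 0.763 μmol·min⁻¹.

0.763 μmol·min⁻¹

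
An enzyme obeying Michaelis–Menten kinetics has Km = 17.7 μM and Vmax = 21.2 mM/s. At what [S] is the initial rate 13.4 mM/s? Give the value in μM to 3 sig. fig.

30.4 μM

Rearranging v = Vmax[S]/(Km+[S]) gives [S] = Km·v/(Vmax − v).
[S] = 17.7 × 13.4 / (21.2 − 13.4) = 237.2/7.800 = 30.4 μM.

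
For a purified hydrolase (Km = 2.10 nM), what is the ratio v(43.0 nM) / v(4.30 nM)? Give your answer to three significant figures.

Since Vmax cancels, v₂/v₁ = [S]₂(Km+[S]₁) / [S]₁(Km+[S]₂).
= 43.0×(2.10+4.30) / (4.30×(2.10+43.0)) = 275.2/193.9 = 1.42.

1.42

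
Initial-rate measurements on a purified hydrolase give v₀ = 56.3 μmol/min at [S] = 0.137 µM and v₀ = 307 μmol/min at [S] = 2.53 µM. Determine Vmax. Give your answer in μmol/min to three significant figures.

412 μmol/min

In reciprocal form, 1/v = (Km/Vmax)·(1/[S]) + 1/Vmax. The two points give (1/[S], 1/v) = (7.299, 0.01776) and (0.3953, 0.003257).
Slope = (0.01776 − 0.003257)/(7.299 − 0.3953) = 0.002101; intercept = 0.01776 − 0.002101×7.299 = 0.002427.
Vmax = 1/intercept = 412 μmol/min; Km = slope × Vmax = 0.002101 × 412 = 0.866 µM.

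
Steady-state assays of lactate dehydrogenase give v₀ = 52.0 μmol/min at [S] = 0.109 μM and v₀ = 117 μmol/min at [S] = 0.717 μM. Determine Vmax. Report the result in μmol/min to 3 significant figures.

151 μmol/min

In reciprocal form, 1/v = (Km/Vmax)·(1/[S]) + 1/Vmax. The two points give (1/[S], 1/v) = (9.174, 0.01923) and (1.395, 0.008547).
Slope = (0.01923 − 0.008547)/(9.174 − 1.395) = 0.001373; intercept = 0.01923 − 0.001373×9.174 = 0.006632.
Vmax = 1/intercept = 151 μmol/min; Km = slope × Vmax = 0.001373 × 151 = 0.207 μM.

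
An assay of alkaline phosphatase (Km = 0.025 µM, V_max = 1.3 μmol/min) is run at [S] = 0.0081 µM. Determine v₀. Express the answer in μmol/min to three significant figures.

0.318 μmol/min

[S]/(Km+[S]) = 0.0081/0.03310 = 0.2447, the fractional saturation.
v = 0.2447 × Vmax = 0.2447 × 1.3 = 0.318 μmol/min.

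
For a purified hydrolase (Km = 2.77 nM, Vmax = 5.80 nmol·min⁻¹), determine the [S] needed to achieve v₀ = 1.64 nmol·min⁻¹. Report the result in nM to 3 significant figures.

Rearranging v = Vmax[S]/(Km+[S]) gives [S] = Km·v/(Vmax − v).
[S] = 2.77 × 1.64 / (5.80 − 1.64) = 4.543/4.160 = 1.09 nM.

1.09 nM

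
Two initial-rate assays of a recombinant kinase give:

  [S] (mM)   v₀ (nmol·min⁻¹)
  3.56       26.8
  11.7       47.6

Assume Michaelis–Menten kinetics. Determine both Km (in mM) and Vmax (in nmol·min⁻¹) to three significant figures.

In reciprocal form, 1/v = (Km/Vmax)·(1/[S]) + 1/Vmax. The two points give (1/[S], 1/v) = (0.2809, 0.03731) and (0.08547, 0.02101).
Slope = (0.03731 − 0.02101)/(0.2809 − 0.08547) = 0.08343; intercept = 0.03731 − 0.08343×0.2809 = 0.01388.
Vmax = 1/intercept = 72.1 nmol·min⁻¹; Km = slope × Vmax = 0.08343 × 72.1 = 6.01 mM.

Km = 6.01 mM; Vmax = 72.1 nmol·min⁻¹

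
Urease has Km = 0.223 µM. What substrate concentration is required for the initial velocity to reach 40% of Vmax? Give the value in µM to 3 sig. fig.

0.149 µM

v/Vmax = [S]/(Km+[S]) = 0.4, so [S] = Km·0.4/(1 − 0.4) = 0.223 × 0.6667.
[S] = 0.149 µM.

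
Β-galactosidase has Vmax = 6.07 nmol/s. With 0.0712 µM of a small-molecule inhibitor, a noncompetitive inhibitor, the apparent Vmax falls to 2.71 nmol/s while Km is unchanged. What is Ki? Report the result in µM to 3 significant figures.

0.0574 µM

Noncompetitive: Vmax,app = Vmax/α with α = 1 + [I]/Ki.
α = Vmax/Vmax,app = 6.07/2.71 = 2.240.
Since α = 1 + [I]/Ki, [I]/Ki = 2.240 − 1 = 1.240 and Ki = 0.0712/1.240 = 0.0574 µM.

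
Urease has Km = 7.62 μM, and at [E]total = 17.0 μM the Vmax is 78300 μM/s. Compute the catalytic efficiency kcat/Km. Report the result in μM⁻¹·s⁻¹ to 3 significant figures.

kcat = Vmax/[E]total = 78300/17.0 = 4610 s⁻¹.
kcat/Km = 4610/7.62 = 604 μM⁻¹·s⁻¹.

604 μM⁻¹·s⁻¹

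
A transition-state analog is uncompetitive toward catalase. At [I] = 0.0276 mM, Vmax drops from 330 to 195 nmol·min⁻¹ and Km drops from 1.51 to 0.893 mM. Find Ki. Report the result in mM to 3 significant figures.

0.0399 mM

Uncompetitive: Vmax,app = Vmax/α (and Km,app = Km/α) with α = 1 + [I]/Ki.
α = Vmax/Vmax,app = 330/195 = 1.692.
Since α = 1 + [I]/Ki, [I]/Ki = 1.692 − 1 = 0.6923 and Ki = 0.0276/0.6923 = 0.0399 mM.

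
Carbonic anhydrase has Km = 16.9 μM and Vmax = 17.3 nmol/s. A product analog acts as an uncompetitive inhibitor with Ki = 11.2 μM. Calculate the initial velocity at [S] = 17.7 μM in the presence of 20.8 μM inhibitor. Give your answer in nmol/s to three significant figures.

α = 1 + [I]/Ki = 1 + 20.8/11.2 = 2.857.
For an uncompetitive inhibitor, both parameters are divided by α, giving Vmax/α and Km/α: Km,app = 5.91 μM, Vmax,app = 6.05 nmol/s.
v = Vmax,app·[S]/(Km,app + [S]) = 6.05 × 17.7/(5.91 + 17.7) = 4.54 nmol/s.

4.54 nmol/s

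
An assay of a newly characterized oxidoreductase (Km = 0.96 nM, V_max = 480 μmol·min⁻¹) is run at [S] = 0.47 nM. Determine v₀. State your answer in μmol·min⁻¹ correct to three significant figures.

v = Vmax·[S]/(Km + [S]) = 480 × 0.47 / (0.96 + 0.47)
  = 225.6 / 1.430 = 158 μmol·min⁻¹.

158 μmol·min⁻¹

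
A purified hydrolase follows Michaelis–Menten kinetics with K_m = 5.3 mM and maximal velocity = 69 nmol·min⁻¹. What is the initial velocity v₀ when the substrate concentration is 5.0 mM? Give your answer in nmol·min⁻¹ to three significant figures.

33.5 nmol·min⁻¹

[S]/(Km+[S]) = 5.0/10.30 = 0.4854, the fractional saturation.
v = 0.4854 × Vmax = 0.4854 × 69 = 33.5 nmol·min⁻¹.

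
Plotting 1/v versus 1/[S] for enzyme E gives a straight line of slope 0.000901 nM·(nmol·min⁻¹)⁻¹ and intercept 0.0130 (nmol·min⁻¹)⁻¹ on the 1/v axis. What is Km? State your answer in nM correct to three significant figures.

y-intercept = 1/Vmax ⇒ Vmax = 76.9 nmol·min⁻¹; slope = Km/Vmax ⇒ Km = slope × Vmax.
Km = 0.000901 × 76.9 = 0.0693 nM.

0.0693 nM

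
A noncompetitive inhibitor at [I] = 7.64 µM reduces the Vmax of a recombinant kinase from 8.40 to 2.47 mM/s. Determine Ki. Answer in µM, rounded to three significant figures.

3.18 µM

Noncompetitive: Vmax,app = Vmax/α with α = 1 + [I]/Ki.
α = Vmax/Vmax,app = 8.40/2.47 = 3.401.
Ki = [I]/(α − 1) = 7.64/2.401 = 3.18 µM.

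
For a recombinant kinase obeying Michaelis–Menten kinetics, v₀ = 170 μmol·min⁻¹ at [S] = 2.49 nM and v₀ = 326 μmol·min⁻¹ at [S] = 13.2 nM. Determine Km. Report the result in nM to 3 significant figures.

From v = Vmax[S]/(Km+[S]), each point gives Vmax = v(Km+[S])/[S].
Equating: 170(Km+2.49)/2.49 = 326(Km+13.2)/13.2.
68.27·Km + 170 = 24.70·Km + 326, so (68.27 − 24.70)·Km = 326 − 170.
Km = 156.0/43.58 = 3.58 nM; then Vmax = 170(3.58+2.49)/2.49 = 414 μmol·min⁻¹.

3.58 nM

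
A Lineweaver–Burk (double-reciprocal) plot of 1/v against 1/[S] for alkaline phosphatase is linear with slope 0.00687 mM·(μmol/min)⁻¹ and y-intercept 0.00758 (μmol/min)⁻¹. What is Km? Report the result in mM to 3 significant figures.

y-intercept = 1/Vmax ⇒ Vmax = 132 μmol/min; slope = Km/Vmax ⇒ Km = slope × Vmax.
Km = 0.00687 × 132 = 0.906 mM.

0.906 mM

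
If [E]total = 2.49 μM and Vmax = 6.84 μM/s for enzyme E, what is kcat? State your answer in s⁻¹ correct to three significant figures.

2.75 s⁻¹

kcat = Vmax/[E]total = 6.84 μM/s / 2.49 μM = 2.75 s⁻¹.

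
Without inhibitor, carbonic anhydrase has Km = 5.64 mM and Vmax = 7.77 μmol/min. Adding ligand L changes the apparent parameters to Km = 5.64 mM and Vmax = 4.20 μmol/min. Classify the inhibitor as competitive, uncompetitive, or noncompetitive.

noncompetitive

Vmax decreases (7.77 → 4.20 μmol/min) while Km is unchanged — pure noncompetitive inhibition.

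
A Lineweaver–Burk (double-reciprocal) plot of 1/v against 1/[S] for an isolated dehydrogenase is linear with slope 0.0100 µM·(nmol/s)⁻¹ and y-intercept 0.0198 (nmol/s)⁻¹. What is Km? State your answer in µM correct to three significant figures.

y-intercept = 1/Vmax ⇒ Vmax = 50.5 nmol/s; slope = Km/Vmax ⇒ Km = slope × Vmax.
Km = 0.0100 × 50.5 = 0.505 µM.

0.505 µM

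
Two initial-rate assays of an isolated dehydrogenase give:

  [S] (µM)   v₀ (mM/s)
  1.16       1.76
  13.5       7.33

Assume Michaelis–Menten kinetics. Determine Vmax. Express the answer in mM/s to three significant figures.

10.4 mM/s

In reciprocal form, 1/v = (Km/Vmax)·(1/[S]) + 1/Vmax. The two points give (1/[S], 1/v) = (0.8621, 0.5682) and (0.07407, 0.1364).
Slope = (0.5682 − 0.1364)/(0.8621 − 0.07407) = 0.5479; intercept = 0.5682 − 0.5479×0.8621 = 0.09584.
Vmax = 1/intercept = 10.4 mM/s; Km = slope × Vmax = 0.5479 × 10.4 = 5.72 µM.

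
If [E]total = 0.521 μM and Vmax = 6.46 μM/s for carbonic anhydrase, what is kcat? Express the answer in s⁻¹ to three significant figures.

kcat = Vmax/[E]total = 6.46 μM/s / 0.521 μM = 12.4 s⁻¹.

12.4 s⁻¹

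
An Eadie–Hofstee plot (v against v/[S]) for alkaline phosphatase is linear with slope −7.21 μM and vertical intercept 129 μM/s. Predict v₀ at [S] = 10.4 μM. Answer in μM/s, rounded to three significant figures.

In the Eadie–Hofstee form v = Vmax − Km·(v/[S]), the slope is −Km and the intercept is Vmax, so Km = 7.21 μM and Vmax = 129 μM/s.
v = 129 × 10.4/(7.21 + 10.4) = 76.2 μM/s.

76.2 μM/s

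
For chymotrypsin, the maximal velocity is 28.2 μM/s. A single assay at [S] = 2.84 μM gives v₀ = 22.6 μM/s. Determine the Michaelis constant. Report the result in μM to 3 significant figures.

From v = Vmax[S]/(Km+[S]), Km = [S](Vmax − v)/v.
Km = 2.84 × (28.2 − 22.6) / 22.6 = 15.90/22.6 = 0.704 μM.

0.704 μM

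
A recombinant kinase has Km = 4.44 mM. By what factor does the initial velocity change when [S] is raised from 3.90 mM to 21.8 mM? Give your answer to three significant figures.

The fractional saturations are [S]/(Km+[S]) = 3.90/8.340 = 0.4676 and 21.8/26.24 = 0.8308.
v₂/v₁ is just their ratio: 0.8308/0.4676 = 1.78.

1.78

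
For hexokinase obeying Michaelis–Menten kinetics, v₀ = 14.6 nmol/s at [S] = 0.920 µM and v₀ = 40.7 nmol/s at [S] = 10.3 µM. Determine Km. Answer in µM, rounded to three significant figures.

2.19 µM

In reciprocal form, 1/v = (Km/Vmax)·(1/[S]) + 1/Vmax. The two points give (1/[S], 1/v) = (1.087, 0.06849) and (0.09709, 0.02457).
Slope = (0.06849 − 0.02457)/(1.087 − 0.09709) = 0.04437; intercept = 0.06849 − 0.04437×1.087 = 0.02026.
Vmax = 1/intercept = 49.4 nmol/s; Km = slope × Vmax = 0.04437 × 49.4 = 2.19 µM.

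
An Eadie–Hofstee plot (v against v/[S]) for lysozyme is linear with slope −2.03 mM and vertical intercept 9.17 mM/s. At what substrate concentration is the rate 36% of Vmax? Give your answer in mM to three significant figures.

1.14 mM

The Eadie–Hofstee slope gives Km = 2.03 mM (slope = −Km).
v/Vmax = [S]/(Km+[S]) = 0.36 ⇒ [S] = Km·0.36/(1−0.36) = 2.03 × 0.5625 = 1.14 mM.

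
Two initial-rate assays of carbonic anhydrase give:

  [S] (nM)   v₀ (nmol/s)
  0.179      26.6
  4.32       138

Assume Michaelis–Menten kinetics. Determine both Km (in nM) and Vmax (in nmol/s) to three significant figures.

In reciprocal form, 1/v = (Km/Vmax)·(1/[S]) + 1/Vmax. The two points give (1/[S], 1/v) = (5.587, 0.03759) and (0.2315, 0.007246).
Slope = (0.03759 − 0.007246)/(5.587 − 0.2315) = 0.005667; intercept = 0.03759 − 0.005667×5.587 = 0.005935.
Vmax = 1/intercept = 169 nmol/s; Km = slope × Vmax = 0.005667 × 169 = 0.955 nM.

Km = 0.955 nM; Vmax = 169 nmol/s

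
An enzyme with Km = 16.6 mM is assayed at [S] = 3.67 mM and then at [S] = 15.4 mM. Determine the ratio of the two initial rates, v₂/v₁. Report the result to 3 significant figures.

2.66

The fractional saturations are [S]/(Km+[S]) = 3.67/20.27 = 0.1811 and 15.4/32.00 = 0.4812.
v₂/v₁ is just their ratio: 0.4812/0.1811 = 2.66.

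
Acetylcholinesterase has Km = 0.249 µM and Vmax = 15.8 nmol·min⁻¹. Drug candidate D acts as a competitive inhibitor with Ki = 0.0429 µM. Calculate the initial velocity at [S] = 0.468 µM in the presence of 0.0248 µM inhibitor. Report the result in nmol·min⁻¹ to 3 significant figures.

8.59 nmol·min⁻¹

With α = 1 + [I]/Ki = 1 + 0.0248/0.0429 = 1.578, the competitive rate law is v = Vmax[S] / (αKm + [S]).
v = 15.8×0.468 / (1.578×0.249 + 0.468) = 7.394/0.8609 = 8.59 nmol·min⁻¹.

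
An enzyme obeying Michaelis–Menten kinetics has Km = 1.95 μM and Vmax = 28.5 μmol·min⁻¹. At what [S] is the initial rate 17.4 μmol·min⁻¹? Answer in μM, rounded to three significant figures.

Rearranging v = Vmax[S]/(Km+[S]) gives [S] = Km·v/(Vmax − v).
[S] = 1.95 × 17.4 / (28.5 − 17.4) = 33.93/11.10 = 3.06 μM.

3.06 μM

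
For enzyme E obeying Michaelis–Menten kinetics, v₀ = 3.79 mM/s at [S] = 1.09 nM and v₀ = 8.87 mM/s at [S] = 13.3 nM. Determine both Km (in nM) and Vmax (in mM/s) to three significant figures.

In reciprocal form, 1/v = (Km/Vmax)·(1/[S]) + 1/Vmax. The two points give (1/[S], 1/v) = (0.9174, 0.2639) and (0.07519, 0.1127).
Slope = (0.2639 − 0.1127)/(0.9174 − 0.07519) = 0.1794; intercept = 0.2639 − 0.1794×0.9174 = 0.09925.
Vmax = 1/intercept = 10.1 mM/s; Km = slope × Vmax = 0.1794 × 10.1 = 1.81 nM.

Km = 1.81 nM; Vmax = 10.1 mM/s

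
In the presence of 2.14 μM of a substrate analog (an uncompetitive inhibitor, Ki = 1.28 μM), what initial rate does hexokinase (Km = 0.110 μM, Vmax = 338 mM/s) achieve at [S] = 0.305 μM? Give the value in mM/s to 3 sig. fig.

With α = 1 + [I]/Ki = 1 + 2.14/1.28 = 2.672, the uncompetitive rate law is v = (Vmax/α)·[S] / (Km/α + [S]).
v = (338/2.672)×0.305 / (0.110/2.672 + 0.305) = 38.58/0.3462 = 111 mM/s.

111 mM/s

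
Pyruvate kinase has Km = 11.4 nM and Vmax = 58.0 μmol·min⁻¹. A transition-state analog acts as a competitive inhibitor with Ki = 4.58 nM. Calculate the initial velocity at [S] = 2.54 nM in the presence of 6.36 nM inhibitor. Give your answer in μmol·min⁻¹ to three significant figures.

α = 1 + [I]/Ki = 1 + 6.36/4.58 = 2.389.
For a competitive inhibitor, Vmax is unchanged and the apparent Km becomes α·Km: Km,app = 27.2 nM, Vmax,app = 58.0 μmol·min⁻¹.
v = Vmax,app·[S]/(Km,app + [S]) = 58.0 × 2.54/(27.2 + 2.54) = 4.95 μmol·min⁻¹.

4.95 μmol·min⁻¹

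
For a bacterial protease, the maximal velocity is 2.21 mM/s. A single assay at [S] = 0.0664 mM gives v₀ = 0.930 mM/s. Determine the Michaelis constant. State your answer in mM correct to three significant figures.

From v = Vmax[S]/(Km+[S]), Km = [S](Vmax − v)/v.
Km = 0.0664 × (2.21 − 0.930) / 0.930 = 0.08499/0.930 = 0.0914 mM.

0.0914 mM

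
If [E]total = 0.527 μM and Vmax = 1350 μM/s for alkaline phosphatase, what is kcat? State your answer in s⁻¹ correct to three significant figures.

kcat = Vmax/[E]total = 1350 μM/s / 0.527 μM = 2560 s⁻¹.

2560 s⁻¹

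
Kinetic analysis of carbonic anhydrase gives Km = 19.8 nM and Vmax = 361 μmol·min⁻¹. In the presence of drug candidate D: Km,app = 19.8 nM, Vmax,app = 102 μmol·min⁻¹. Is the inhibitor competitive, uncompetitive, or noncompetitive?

Vmax decreases (361 → 102 μmol·min⁻¹) while Km is unchanged — pure noncompetitive inhibition.

noncompetitive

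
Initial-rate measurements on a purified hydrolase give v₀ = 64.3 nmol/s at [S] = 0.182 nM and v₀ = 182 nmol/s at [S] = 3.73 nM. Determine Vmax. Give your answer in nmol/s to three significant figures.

201 nmol/s

From v = Vmax[S]/(Km+[S]), each point gives Vmax = v(Km+[S])/[S].
Equating: 64.3(Km+0.182)/0.182 = 182(Km+3.73)/3.73.
353.3·Km + 64.3 = 48.79·Km + 182, so (353.3 − 48.79)·Km = 182 − 64.3.
Km = 117.7/304.5 = 0.387 nM; then Vmax = 64.3(0.387+0.182)/0.182 = 201 nmol/s.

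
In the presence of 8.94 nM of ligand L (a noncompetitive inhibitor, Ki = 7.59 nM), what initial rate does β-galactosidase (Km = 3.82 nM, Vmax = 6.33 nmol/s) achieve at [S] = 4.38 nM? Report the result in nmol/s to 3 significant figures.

1.55 nmol/s

α = 1 + [I]/Ki = 1 + 8.94/7.59 = 2.178.
For a noncompetitive inhibitor, Vmax is reduced to Vmax/α while Km is unchanged: Km,app = 3.82 nM, Vmax,app = 2.91 nmol/s.
v = Vmax,app·[S]/(Km,app + [S]) = 2.91 × 4.38/(3.82 + 4.38) = 1.55 nmol/s.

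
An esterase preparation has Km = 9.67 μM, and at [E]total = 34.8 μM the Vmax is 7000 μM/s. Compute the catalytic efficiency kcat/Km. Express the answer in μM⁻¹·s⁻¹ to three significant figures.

kcat = Vmax/[E]total = 7000/34.8 = 201 s⁻¹.
kcat/Km = 201/9.67 = 20.8 μM⁻¹·s⁻¹.

20.8 μM⁻¹·s⁻¹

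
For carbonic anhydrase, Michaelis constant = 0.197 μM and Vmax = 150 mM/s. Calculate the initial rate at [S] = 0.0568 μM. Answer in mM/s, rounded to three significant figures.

v = Vmax·[S]/(Km + [S]) = 150 × 0.0568 / (0.197 + 0.0568)
  = 8.520 / 0.2538 = 33.6 mM/s.

33.6 mM/s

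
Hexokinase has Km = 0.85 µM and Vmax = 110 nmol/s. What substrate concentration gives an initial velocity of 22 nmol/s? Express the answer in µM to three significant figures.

Rearranging v = Vmax[S]/(Km+[S]) gives [S] = Km·v/(Vmax − v).
[S] = 0.85 × 22 / (110 − 22) = 18.70/88.00 = 0.212 µM.

0.212 µM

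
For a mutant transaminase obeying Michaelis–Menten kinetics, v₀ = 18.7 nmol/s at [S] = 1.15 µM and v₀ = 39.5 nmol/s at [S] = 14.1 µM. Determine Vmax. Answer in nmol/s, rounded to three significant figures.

43.8 nmol/s

From v = Vmax[S]/(Km+[S]), each point gives Vmax = v(Km+[S])/[S].
Equating: 18.7(Km+1.15)/1.15 = 39.5(Km+14.1)/14.1.
16.26·Km + 18.7 = 2.801·Km + 39.5, so (16.26 − 2.801)·Km = 39.5 − 18.7.
Km = 20.80/13.46 = 1.55 µM; then Vmax = 18.7(1.55+1.15)/1.15 = 43.8 nmol/s.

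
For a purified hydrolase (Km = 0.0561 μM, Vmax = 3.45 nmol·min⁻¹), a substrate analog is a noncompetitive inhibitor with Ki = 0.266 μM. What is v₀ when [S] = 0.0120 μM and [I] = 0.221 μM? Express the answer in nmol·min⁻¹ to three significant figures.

α = 1 + [I]/Ki = 1 + 0.221/0.266 = 1.831.
For a noncompetitive inhibitor, Vmax is reduced to Vmax/α while Km is unchanged: Km,app = 0.0561 μM, Vmax,app = 1.88 nmol·min⁻¹.
v = Vmax,app·[S]/(Km,app + [S]) = 1.88 × 0.0120/(0.0561 + 0.0120) = 0.332 nmol·min⁻¹.

0.332 nmol·min⁻¹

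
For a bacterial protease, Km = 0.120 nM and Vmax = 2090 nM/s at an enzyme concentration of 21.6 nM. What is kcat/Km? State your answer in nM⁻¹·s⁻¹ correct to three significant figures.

kcat = Vmax/[E]total = 2090/21.6 = 96.8 s⁻¹.
kcat/Km = 96.8/0.120 = 806 nM⁻¹·s⁻¹.

806 nM⁻¹·s⁻¹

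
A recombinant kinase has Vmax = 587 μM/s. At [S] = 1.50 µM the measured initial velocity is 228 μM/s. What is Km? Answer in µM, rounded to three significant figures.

From v = Vmax[S]/(Km+[S]), Km = [S](Vmax − v)/v.
Km = 1.50 × (587 − 228) / 228 = 538.5/228 = 2.36 µM.

2.36 µM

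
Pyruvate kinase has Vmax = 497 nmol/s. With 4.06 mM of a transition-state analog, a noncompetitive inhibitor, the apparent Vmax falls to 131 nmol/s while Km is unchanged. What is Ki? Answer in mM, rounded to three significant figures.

1.45 mM

Noncompetitive: Vmax,app = Vmax/α with α = 1 + [I]/Ki.
α = Vmax/Vmax,app = 497/131 = 3.794.
Ki = [I]/(α − 1) = 4.06/2.794 = 1.45 mM.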